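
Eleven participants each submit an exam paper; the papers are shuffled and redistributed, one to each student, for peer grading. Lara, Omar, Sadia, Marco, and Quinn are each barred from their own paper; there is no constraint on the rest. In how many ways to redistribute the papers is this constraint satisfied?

Let A_j be the event that the j-th constrained one is fixed. By inclusion-exclusion over the 5 events:
Σ_{j=0}^{5} (-1)^j C(5,j)(11-j)!
= C(5,0)·11! - C(5,1)·10! + C(5,2)·9! - C(5,3)·8! + C(5,4)·7! - C(5,5)·6!
= 39916800 - 18144000 + 3628800 - 403200 + 25200 - 720
= 25022880

25022880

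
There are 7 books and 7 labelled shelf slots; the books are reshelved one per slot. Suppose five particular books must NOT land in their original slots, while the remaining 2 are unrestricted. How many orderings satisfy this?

Inclusion-exclusion on the 5 forbidden self-matches:
Σ_{j=0}^{5} (-1)^j C(5,j)(7-j)!
= C(5,0)·7! - C(5,1)·6! + C(5,2)·5! - C(5,3)·4! + C(5,4)·3! - C(5,5)·2!
= 5040 - 3600 + 1200 - 240 + 30 - 2
= 2428

2428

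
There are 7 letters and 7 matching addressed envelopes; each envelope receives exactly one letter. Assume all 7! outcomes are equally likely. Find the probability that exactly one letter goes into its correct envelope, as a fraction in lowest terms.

53/144

Favorable outcomes: C(7,1)·!6 = 7·265 = 1855.
Total outcomes: 7! = 5040.
Probability = 1855/5040 = 53/144.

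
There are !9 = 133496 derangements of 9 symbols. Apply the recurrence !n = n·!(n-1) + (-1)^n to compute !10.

1334961

!10 = 10·133496 + 1 = 1334961.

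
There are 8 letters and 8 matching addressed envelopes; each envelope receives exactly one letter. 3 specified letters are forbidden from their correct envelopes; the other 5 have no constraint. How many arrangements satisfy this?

27240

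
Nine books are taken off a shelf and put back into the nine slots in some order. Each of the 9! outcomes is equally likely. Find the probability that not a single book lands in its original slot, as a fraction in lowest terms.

16687/45360

Favorable outcomes: !9 = 133496.
Total outcomes: 9! = 362880.
Probability = 133496/362880 = 16687/45360.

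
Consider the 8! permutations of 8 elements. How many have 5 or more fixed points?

141

Sum C(8,i)·!(8-i) for i = 5..8:
  i=5: C(8,5)·!3 = 56·2 = 112
  i=6: C(8,6)·!2 = 28·1 = 28
  i=7: C(8,7)·!1 = 8·0 = 0
  i=8: C(8,8)·!0 = 1·1 = 1
Total = 141.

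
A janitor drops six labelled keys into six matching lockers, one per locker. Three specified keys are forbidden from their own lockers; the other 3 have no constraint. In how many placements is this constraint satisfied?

426

Let A_j be the event that the j-th constrained one is fixed. By inclusion-exclusion over the 3 events:
Σ_{j=0}^{3} (-1)^j C(3,j)(6-j)!
= C(3,0)·6! - C(3,1)·5! + C(3,2)·4! - C(3,3)·3!
= 720 - 360 + 72 - 6
= 426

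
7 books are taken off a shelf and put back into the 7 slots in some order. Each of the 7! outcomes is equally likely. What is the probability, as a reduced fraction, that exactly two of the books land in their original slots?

Favorable outcomes: C(7,2)·!5 = 21·44 = 924.
Total outcomes: 7! = 5040.
Probability = 924/5040 = 11/60.

11/60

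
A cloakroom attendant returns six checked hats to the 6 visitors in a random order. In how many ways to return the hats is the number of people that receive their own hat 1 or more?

Sum C(6,i)·!(6-i) for i = 1..6:
  i=1: C(6,1)·!5 = 6·44 = 264
  i=2: C(6,2)·!4 = 15·9 = 135
  i=3: C(6,3)·!3 = 20·2 = 40
  i=4: C(6,4)·!2 = 15·1 = 15
  i=5: C(6,5)·!1 = 6·0 = 0
  i=6: C(6,6)·!0 = 1·1 = 1
Total = 455.

455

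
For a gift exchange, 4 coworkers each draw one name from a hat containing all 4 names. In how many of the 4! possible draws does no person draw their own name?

By inclusion-exclusion, !4 = Σ (-1)^k · 4!/k! for k=0..4
= 4! - 4!/1! + 4!/2! - 4!/3! + 4!/4!
= 24 - 24 + 12 - 4 + 1
= 9

9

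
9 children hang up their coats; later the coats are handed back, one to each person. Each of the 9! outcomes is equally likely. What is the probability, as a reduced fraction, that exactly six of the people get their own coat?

Favorable outcomes: C(9,6)·!3 = 84·2 = 168.
Total outcomes: 9! = 362880.
Probability = 168/362880 = 1/2160.

1/2160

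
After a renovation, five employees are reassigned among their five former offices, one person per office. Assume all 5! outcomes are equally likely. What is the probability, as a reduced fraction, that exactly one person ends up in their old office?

3/8

Favorable outcomes: C(5,1)·!4 = 5·9 = 45.
Total outcomes: 5! = 120.
Probability = 45/120 = 3/8.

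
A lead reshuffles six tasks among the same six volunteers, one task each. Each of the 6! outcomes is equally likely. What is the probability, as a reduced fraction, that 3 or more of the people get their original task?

7/90

Favorable outcomes: Σ_{i≥3} C(6,i)·!(6-i) = 20·2 + 15·1 + 6·0 + 1·1 = 56.
Total outcomes: 6! = 720.
Probability = 56/720 = 7/90.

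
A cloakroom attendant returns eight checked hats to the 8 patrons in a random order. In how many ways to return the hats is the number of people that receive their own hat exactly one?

14832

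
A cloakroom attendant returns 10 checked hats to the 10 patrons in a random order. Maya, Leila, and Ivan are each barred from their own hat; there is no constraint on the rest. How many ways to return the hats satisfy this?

2656080

Inclusion-exclusion on the 3 forbidden self-matches:
Σ_{j=0}^{3} (-1)^j C(3,j)(10-j)!
= C(3,0)·10! - C(3,1)·9! + C(3,2)·8! - C(3,3)·7!
= 3628800 - 1088640 + 120960 - 5040
= 2656080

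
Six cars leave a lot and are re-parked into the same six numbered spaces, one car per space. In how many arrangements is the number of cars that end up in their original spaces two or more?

191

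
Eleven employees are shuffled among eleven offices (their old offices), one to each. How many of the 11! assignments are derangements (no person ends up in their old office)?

!11 is the nearest integer to 11!/e.
11! = 39916800, and 39916800/e ≈ 14684570.08, so !11 = 14684570.

14684570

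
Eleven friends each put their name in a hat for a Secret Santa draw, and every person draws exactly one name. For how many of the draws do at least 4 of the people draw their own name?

757934

Sum C(11,i)·!(11-i) for i = 4..11:
  i=4: C(11,4)·!7 = 330·1854 = 611820
  i=5: C(11,5)·!6 = 462·265 = 122430
  i=6: C(11,6)·!5 = 462·44 = 20328
  i=7: C(11,7)·!4 = 330·9 = 2970
  i=8: C(11,8)·!3 = 165·2 = 330
  i=9: C(11,9)·!2 = 55·1 = 55
  i=10: C(11,10)·!1 = 11·0 = 0
  i=11: C(11,11)·!0 = 1·1 = 1
Total = 757934.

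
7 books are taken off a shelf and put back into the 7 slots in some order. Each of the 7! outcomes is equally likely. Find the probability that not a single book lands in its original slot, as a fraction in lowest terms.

103/280

Favorable outcomes: !7 = 1854.
Total outcomes: 7! = 5040.
Probability = 1854/5040 = 103/280.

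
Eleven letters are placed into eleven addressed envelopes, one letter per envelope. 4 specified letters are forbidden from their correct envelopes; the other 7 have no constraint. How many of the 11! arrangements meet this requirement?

Inclusion-exclusion on the 4 forbidden self-matches:
Σ_{j=0}^{4} (-1)^j C(4,j)(11-j)!
= C(4,0)·11! - C(4,1)·10! + C(4,2)·9! - C(4,3)·8! + C(4,4)·7!
= 39916800 - 14515200 + 2177280 - 161280 + 5040
= 27422640

27422640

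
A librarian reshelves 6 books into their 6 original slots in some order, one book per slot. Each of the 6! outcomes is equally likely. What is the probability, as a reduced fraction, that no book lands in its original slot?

Favorable outcomes: !6 = 265.
Total outcomes: 6! = 720.
Probability = 265/720 = 53/144.

53/144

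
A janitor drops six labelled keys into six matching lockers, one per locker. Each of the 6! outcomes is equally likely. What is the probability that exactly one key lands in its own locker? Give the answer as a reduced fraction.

11/30

Favorable outcomes: C(6,1)·!5 = 6·44 = 264.
Total outcomes: 6! = 720.
Probability = 264/720 = 11/30.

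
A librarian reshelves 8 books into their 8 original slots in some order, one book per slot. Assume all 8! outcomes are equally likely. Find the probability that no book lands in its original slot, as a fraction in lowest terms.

2119/5760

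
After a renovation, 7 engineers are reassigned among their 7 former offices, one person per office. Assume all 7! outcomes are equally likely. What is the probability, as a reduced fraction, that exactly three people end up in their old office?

Favorable outcomes: C(7,3)·!4 = 35·9 = 315.
Total outcomes: 7! = 5040.
Probability = 315/5040 = 1/16.

1/16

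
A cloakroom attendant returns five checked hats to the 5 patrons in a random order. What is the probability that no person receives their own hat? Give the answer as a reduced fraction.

11/30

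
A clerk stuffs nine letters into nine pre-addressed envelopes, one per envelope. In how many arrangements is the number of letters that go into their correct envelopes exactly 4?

5544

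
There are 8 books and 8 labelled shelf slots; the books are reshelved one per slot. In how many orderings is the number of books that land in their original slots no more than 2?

37085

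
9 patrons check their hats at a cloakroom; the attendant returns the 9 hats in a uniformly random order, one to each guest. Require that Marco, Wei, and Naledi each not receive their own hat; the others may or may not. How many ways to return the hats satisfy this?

Inclusion-exclusion on the 3 forbidden self-matches:
Σ_{j=0}^{3} (-1)^j C(3,j)(9-j)!
= C(3,0)·9! - C(3,1)·8! + C(3,2)·7! - C(3,3)·6!
= 362880 - 120960 + 15120 - 720
= 256320

256320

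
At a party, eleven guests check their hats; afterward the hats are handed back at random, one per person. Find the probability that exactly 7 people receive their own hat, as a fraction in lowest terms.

1/13440

Favorable outcomes: C(11,7)·!4 = 330·9 = 2970.
Total outcomes: 11! = 39916800.
Probability = 2970/39916800 = 1/13440.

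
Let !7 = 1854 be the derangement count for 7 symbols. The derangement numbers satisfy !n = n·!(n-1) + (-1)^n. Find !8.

14833

!8 = 8·1854 + 1 = 14833.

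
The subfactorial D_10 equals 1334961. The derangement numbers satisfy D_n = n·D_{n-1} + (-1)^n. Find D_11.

14684570

D_11 = 11·1334961 - 1 = 14684570.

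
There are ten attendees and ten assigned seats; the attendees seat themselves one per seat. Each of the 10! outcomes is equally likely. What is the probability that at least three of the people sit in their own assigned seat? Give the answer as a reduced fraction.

Favorable outcomes: Σ_{i≥3} C(10,i)·!(10-i) = 120·1854 + 210·265 + 252·44 + 210·9 + 120·2 + 45·1 + 10·0 + 1·1 = 291394.
Total outcomes: 10! = 3628800.
Probability = 291394/3628800 = 145697/1814400.

145697/1814400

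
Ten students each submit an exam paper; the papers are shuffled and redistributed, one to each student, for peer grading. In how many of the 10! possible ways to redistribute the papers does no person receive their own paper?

Recurrence: !10 = 9·(!9 + !8).
!10 = 9·(133496 + 14833) = 9·148329 = 1334961

1334961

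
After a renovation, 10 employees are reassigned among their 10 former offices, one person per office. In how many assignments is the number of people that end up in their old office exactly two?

667485

Pick the 2 fixed positions: C(10,2) = 45 ways.
The other 8 form a derangement: !8 = 14833.
Total: 45 × 14833 = 667485.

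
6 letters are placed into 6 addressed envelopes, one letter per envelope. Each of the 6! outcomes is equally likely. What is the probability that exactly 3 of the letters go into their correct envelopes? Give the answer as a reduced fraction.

1/18

Favorable outcomes: C(6,3)·!3 = 20·2 = 40.
Total outcomes: 6! = 720.
Probability = 40/720 = 1/18.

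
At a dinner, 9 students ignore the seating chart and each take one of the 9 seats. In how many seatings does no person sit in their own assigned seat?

133496

Use !n = n·!(n-1) + (-1)^n.
!9 = 9·14833 - 1 = 133496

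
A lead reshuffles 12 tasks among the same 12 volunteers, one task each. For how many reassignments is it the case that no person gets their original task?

176214841

!12 = 12! · Σ_{k=0}^{12} (-1)^k/k!
= 12! - 12!/1! + 12!/2! - 12!/3! + 12!/4! - 12!/5! + 12!/6! - 12!/7! + 12!/8! - 12!/9! + 12!/10! - 12!/11! + 12!/12!
= 479001600 - 479001600 + 239500800 - 79833600 + 19958400 - 3991680 + 665280 - 95040 + 11880 - 1320 + 132 - 12 + 1
= 176214841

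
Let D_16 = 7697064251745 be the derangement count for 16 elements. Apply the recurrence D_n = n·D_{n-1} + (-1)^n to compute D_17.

130850092279664

D_17 = 17·7697064251745 - 1 = 130850092279664.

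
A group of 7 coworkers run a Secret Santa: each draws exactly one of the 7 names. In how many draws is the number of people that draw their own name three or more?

407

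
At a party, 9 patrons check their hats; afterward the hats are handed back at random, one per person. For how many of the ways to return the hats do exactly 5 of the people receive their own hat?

1134

Choose which 5 of the 9 are fixed: C(9,5) = 126.
The remaining 4 must be deranged: !4 = 9.
Total: 126 × 9 = 1134.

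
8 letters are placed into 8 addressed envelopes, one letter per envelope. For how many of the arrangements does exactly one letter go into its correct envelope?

14832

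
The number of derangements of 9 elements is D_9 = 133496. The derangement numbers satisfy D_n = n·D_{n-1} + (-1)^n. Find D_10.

1334961

D_10 = 10·133496 + 1 = 1334961.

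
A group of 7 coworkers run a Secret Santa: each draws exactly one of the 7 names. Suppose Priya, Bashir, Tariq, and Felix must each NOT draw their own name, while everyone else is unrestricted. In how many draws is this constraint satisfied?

2790

Let A_j be the event that the j-th constrained one is fixed. By inclusion-exclusion over the 4 events:
Σ_{j=0}^{4} (-1)^j C(4,j)(7-j)!
= C(4,0)·7! - C(4,1)·6! + C(4,2)·5! - C(4,3)·4! + C(4,4)·3!
= 5040 - 2880 + 720 - 96 + 6
= 2790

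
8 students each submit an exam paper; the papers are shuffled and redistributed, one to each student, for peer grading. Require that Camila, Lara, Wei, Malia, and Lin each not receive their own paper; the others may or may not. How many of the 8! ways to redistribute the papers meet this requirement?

21234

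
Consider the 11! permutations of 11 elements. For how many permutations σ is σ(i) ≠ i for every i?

14684570

!11 = 11! · Σ_{k=0}^{11} (-1)^k/k!
= 11! - 11!/1! + 11!/2! - 11!/3! + 11!/4! - 11!/5! + 11!/6! - 11!/7! + 11!/8! - 11!/9! + 11!/10! - 11!/11!
= 39916800 - 39916800 + 19958400 - 6652800 + 1663200 - 332640 + 55440 - 7920 + 990 - 110 + 11 - 1
= 14684570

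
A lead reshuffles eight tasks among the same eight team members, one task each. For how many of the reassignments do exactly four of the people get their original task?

Choose which 4 of the 8 are fixed: C(8,4) = 70.
The other 4 form a derangement: !4 = 9.
Total: 70 × 9 = 630.

630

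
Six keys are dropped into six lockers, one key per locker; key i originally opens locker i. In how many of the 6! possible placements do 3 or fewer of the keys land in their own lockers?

Sum C(6,i)·!(6-i) for i = 0..3:
  i=0: C(6,0)·!6 = 1·265 = 265
  i=1: C(6,1)·!5 = 6·44 = 264
  i=2: C(6,2)·!4 = 15·9 = 135
  i=3: C(6,3)·!3 = 20·2 = 40
Total = 704.

704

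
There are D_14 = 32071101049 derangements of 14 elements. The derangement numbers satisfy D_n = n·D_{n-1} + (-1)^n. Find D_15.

481066515734

D_15 = 15·32071101049 - 1 = 481066515734.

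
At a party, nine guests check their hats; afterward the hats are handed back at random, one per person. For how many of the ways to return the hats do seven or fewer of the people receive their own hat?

Sum C(9,i)·!(9-i) for i = 0..7:
  i=0: C(9,0)·!9 = 1·133496 = 133496
  i=1: C(9,1)·!8 = 9·14833 = 133497
  i=2: C(9,2)·!7 = 36·1854 = 66744
  i=3: C(9,3)·!6 = 84·265 = 22260
  i=4: C(9,4)·!5 = 126·44 = 5544
  i=5: C(9,5)·!4 = 126·9 = 1134
  i=6: C(9,6)·!3 = 84·2 = 168
  i=7: C(9,7)·!2 = 36·1 = 36
Total = 362879.

362879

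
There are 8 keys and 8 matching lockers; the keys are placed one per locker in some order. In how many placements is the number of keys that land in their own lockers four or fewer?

40179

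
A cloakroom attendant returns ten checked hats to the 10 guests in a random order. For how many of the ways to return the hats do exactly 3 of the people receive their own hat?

Pick the 3 fixed positions: C(10,3) = 120 ways.
The remaining 7 must be deranged: !7 = 1854.
Total: 120 × 1854 = 222480.

222480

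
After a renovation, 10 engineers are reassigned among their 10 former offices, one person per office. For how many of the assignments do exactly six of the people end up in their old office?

1890

Pick the 6 fixed positions: C(10,6) = 210 ways.
The remaining 4 must be deranged: !4 = 9.
Total: 210 × 9 = 1890.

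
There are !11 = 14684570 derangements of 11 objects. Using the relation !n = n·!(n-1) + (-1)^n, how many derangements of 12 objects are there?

176214841

!12 = 12·14684570 + 1 = 176214841.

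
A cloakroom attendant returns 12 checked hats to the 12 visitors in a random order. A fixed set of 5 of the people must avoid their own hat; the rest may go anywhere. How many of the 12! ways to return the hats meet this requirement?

312273360

Inclusion-exclusion on the 5 forbidden self-matches:
Σ_{j=0}^{5} (-1)^j C(5,j)(12-j)!
= C(5,0)·12! - C(5,1)·11! + C(5,2)·10! - C(5,3)·9! + C(5,4)·8! - C(5,5)·7!
= 479001600 - 199584000 + 36288000 - 3628800 + 201600 - 5040
= 312273360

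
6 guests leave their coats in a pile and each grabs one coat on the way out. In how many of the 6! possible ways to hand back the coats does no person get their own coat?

265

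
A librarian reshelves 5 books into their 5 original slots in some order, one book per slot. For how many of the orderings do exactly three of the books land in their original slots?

10

Pick the 3 fixed positions: C(5,3) = 10 ways.
The other 2 form a derangement: !2 = 1.
Total: 10 × 1 = 10.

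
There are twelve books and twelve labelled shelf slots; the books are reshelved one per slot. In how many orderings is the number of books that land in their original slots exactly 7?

34848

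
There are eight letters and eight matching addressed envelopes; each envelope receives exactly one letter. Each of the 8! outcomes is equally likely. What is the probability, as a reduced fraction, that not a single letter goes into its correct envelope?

Favorable outcomes: !8 = 14833.
Total outcomes: 8! = 40320.
Probability = 14833/40320 = 2119/5760.

2119/5760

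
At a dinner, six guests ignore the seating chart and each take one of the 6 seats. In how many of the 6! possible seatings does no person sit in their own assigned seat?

Recurrence: !6 = 5·(!5 + !4).
!6 = 5·(44 + 9) = 5·53 = 265

265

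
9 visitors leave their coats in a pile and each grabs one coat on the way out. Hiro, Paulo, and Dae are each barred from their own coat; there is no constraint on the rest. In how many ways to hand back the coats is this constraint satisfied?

Inclusion-exclusion on the 3 forbidden self-matches:
Σ_{j=0}^{3} (-1)^j C(3,j)(9-j)!
= C(3,0)·9! - C(3,1)·8! + C(3,2)·7! - C(3,3)·6!
= 362880 - 120960 + 15120 - 720
= 256320

256320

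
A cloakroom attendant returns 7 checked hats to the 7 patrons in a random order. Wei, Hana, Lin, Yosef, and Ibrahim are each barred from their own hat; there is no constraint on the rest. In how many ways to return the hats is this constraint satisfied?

2428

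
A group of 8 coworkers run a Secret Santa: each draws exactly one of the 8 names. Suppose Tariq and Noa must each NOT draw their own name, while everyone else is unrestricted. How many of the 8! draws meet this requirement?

Let A_j be the event that the j-th constrained one is fixed. By inclusion-exclusion over the 2 events:
Σ_{j=0}^{2} (-1)^j C(2,j)(8-j)!
= C(2,0)·8! - C(2,1)·7! + C(2,2)·6!
= 40320 - 10080 + 720
= 30960

30960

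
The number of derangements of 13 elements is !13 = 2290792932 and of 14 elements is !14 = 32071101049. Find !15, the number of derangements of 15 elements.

!15 = (15-1)·(!14 + !13) = 14·(32071101049 + 2290792932) = 14·34361893981 = 481066515734.

481066515734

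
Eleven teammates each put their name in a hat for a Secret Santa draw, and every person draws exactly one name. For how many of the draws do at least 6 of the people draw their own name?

23684

Sum C(11,i)·!(11-i) for i = 6..11:
  i=6: C(11,6)·!5 = 462·44 = 20328
  i=7: C(11,7)·!4 = 330·9 = 2970
  i=8: C(11,8)·!3 = 165·2 = 330
  i=9: C(11,9)·!2 = 55·1 = 55
  i=10: C(11,10)·!1 = 11·0 = 0
  i=11: C(11,11)·!0 = 1·1 = 1
Total = 23684.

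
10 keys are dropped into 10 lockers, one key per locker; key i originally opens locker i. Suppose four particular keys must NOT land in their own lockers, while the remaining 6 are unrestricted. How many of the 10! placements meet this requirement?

Inclusion-exclusion on the 4 forbidden self-matches:
Σ_{j=0}^{4} (-1)^j C(4,j)(10-j)!
= C(4,0)·10! - C(4,1)·9! + C(4,2)·8! - C(4,3)·7! + C(4,4)·6!
= 3628800 - 1451520 + 241920 - 20160 + 720
= 2399760

2399760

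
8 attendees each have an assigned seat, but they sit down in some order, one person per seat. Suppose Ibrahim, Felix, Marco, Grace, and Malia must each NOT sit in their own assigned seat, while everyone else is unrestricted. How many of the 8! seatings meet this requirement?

21234

Let A_j be the event that the j-th constrained one is fixed. By inclusion-exclusion over the 5 events:
Σ_{j=0}^{5} (-1)^j C(5,j)(8-j)!
= C(5,0)·8! - C(5,1)·7! + C(5,2)·6! - C(5,3)·5! + C(5,4)·4! - C(5,5)·3!
= 40320 - 25200 + 7200 - 1200 + 120 - 6
= 21234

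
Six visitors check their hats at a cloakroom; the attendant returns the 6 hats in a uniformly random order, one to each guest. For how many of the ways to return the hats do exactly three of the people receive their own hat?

40

Choose which 3 of the 6 are fixed: C(6,3) = 20.
The other 3 form a derangement: !3 = 2.
Total: 20 × 2 = 40.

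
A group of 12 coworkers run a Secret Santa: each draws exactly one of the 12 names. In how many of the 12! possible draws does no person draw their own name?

176214841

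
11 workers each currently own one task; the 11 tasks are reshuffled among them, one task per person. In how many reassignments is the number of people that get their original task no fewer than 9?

56

# with exactly i fixed is C(11,i)·!(11-i); sum over i=9..11:
  i=9: C(11,9)·!2 = 55·1 = 55
  i=10: C(11,10)·!1 = 11·0 = 0
  i=11: C(11,11)·!0 = 1·1 = 1
Total = 56.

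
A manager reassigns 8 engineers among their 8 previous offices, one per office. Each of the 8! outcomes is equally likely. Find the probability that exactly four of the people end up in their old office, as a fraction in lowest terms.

1/64

Favorable outcomes: C(8,4)·!4 = 70·9 = 630.
Total outcomes: 8! = 40320.
Probability = 630/40320 = 1/64.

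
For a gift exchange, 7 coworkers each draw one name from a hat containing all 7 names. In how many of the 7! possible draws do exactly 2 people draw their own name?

Choose which 2 of the 7 are fixed: C(7,2) = 21.
The other 5 form a derangement: !5 = 44.
Total: 21 × 44 = 924.

924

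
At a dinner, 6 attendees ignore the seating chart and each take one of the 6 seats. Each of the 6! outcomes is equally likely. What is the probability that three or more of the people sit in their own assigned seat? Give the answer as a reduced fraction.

7/90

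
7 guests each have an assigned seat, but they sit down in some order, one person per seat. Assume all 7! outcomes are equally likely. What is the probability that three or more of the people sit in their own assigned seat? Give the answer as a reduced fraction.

Favorable outcomes: Σ_{i≥3} C(7,i)·!(7-i) = 35·9 + 35·2 + 21·1 + 7·0 + 1·1 = 407.
Total outcomes: 7! = 5040.
Probability = 407/5040 = 407/5040.

407/5040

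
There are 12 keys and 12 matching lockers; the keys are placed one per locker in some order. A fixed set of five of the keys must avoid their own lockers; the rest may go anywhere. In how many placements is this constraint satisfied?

Let A_j be the event that the j-th constrained one is fixed. By inclusion-exclusion over the 5 events:
Σ_{j=0}^{5} (-1)^j C(5,j)(12-j)!
= C(5,0)·12! - C(5,1)·11! + C(5,2)·10! - C(5,3)·9! + C(5,4)·8! - C(5,5)·7!
= 479001600 - 199584000 + 36288000 - 3628800 + 201600 - 5040
= 312273360

312273360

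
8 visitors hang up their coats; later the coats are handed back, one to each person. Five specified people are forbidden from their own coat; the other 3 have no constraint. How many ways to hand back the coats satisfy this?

21234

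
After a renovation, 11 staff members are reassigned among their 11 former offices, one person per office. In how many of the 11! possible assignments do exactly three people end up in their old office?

2447445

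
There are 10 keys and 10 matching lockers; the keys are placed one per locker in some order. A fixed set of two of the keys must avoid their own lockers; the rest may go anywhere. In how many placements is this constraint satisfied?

Let A_j be the event that the j-th constrained one is fixed. By inclusion-exclusion over the 2 events:
Σ_{j=0}^{2} (-1)^j C(2,j)(10-j)!
= C(2,0)·10! - C(2,1)·9! + C(2,2)·8!
= 3628800 - 725760 + 40320
= 2943360

2943360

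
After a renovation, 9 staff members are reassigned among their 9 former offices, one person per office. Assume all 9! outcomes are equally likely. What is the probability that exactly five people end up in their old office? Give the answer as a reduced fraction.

1/320

Favorable outcomes: C(9,5)·!4 = 126·9 = 1134.
Total outcomes: 9! = 362880.
Probability = 1134/362880 = 1/320.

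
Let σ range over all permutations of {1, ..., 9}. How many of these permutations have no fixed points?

133496

By inclusion-exclusion, !9 = Σ (-1)^k · 9!/k! for k=0..9
= 9! - 9!/1! + 9!/2! - 9!/3! + 9!/4! - 9!/5! + 9!/6! - 9!/7! + 9!/8! - 9!/9!
= 362880 - 362880 + 181440 - 60480 + 15120 - 3024 + 504 - 72 + 9 - 1
= 133496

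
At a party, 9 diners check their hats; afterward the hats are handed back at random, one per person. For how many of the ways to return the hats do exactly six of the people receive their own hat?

Pick the 6 fixed positions: C(9,6) = 84 ways.
The other 3 form a derangement: !3 = 2.
Total: 84 × 2 = 168.

168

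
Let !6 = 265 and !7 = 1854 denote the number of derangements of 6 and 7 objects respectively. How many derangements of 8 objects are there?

!8 = (8-1)·(!7 + !6) = 7·(1854 + 265) = 7·2119 = 14833.

14833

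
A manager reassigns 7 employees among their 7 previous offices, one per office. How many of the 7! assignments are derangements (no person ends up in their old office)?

1854

Recurrence: !7 = 7·!6 + (-1)^7.
!7 = 7·265 - 1 = 1854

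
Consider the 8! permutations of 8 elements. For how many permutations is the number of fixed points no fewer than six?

29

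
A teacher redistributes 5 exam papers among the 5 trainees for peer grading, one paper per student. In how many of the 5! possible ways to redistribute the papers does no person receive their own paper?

44

The subfactorial !5 = [5!/e] (nearest integer).
5! = 120, and 120/e ≈ 44.15, so !5 = 44.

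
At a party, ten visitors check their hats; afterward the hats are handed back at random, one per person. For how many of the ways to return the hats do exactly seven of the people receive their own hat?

240

Pick the 7 fixed positions: C(10,7) = 120 ways.
The other 3 form a derangement: !3 = 2.
Total: 120 × 2 = 240.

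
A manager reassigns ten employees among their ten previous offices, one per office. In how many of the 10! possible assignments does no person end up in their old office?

1334961

The subfactorial !10 = [10!/e] (nearest integer).
10! = 3628800, and 3628800/e ≈ 1334960.92, so !10 = 1334961.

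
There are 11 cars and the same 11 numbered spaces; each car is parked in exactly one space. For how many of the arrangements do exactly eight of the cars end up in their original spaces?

330

Pick the 8 fixed positions: C(11,8) = 165 ways.
The other 3 form a derangement: !3 = 2.
Total: 165 × 2 = 330.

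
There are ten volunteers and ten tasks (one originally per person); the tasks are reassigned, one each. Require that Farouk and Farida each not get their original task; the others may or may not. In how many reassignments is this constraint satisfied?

Inclusion-exclusion on the 2 forbidden self-matches:
Σ_{j=0}^{2} (-1)^j C(2,j)(10-j)!
= C(2,0)·10! - C(2,1)·9! + C(2,2)·8!
= 3628800 - 725760 + 40320
= 2943360

2943360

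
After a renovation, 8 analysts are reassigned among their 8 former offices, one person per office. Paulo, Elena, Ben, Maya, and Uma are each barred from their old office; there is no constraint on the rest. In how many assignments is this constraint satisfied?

21234

Let A_j be the event that the j-th constrained one is fixed. By inclusion-exclusion over the 5 events:
Σ_{j=0}^{5} (-1)^j C(5,j)(8-j)!
= C(5,0)·8! - C(5,1)·7! + C(5,2)·6! - C(5,3)·5! + C(5,4)·4! - C(5,5)·3!
= 40320 - 25200 + 7200 - 1200 + 120 - 6
= 21234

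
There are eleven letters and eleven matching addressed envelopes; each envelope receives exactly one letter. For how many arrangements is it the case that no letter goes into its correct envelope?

14684570

Recurrence: !11 = 10·(!10 + !9).
!11 = 10·(1334961 + 133496) = 10·1468457 = 14684570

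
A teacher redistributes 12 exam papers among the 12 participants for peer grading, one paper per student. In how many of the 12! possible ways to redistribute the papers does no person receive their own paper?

176214841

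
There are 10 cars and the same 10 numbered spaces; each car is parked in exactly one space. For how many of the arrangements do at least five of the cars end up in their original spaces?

13264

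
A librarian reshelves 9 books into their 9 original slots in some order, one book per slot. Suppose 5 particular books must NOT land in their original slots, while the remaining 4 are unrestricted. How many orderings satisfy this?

205056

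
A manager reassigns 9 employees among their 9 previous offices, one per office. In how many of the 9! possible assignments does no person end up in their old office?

!9 is the nearest integer to 9!/e.
9! = 362880, and 362880/e ≈ 133496.09, so !9 = 133496.

133496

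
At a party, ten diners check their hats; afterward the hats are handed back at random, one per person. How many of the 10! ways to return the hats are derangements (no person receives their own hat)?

1334961

Recurrence: !10 = 10·!9 + (-1)^10.
!10 = 10·133496 + 1 = 1334961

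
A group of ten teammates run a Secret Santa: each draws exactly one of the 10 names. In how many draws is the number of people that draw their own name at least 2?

958879

# with exactly i fixed is C(10,i)·!(10-i); sum over i=2..10:
  i=2: C(10,2)·!8 = 45·14833 = 667485
  i=3: C(10,3)·!7 = 120·1854 = 222480
  i=4: C(10,4)·!6 = 210·265 = 55650
  i=5: C(10,5)·!5 = 252·44 = 11088
  i=6: C(10,6)·!4 = 210·9 = 1890
  i=7: C(10,7)·!3 = 120·2 = 240
  i=8: C(10,8)·!2 = 45·1 = 45
  i=9: C(10,9)·!1 = 10·0 = 0
  i=10: C(10,10)·!0 = 1·1 = 1
Total = 958879.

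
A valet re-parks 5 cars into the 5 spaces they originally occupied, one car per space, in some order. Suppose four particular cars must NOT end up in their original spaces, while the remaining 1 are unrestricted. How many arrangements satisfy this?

53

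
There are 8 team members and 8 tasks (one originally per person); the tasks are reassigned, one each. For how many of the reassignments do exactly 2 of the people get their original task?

Pick the 2 fixed positions: C(8,2) = 28 ways.
The remaining 6 must be deranged: !6 = 265.
Total: 28 × 265 = 7420.

7420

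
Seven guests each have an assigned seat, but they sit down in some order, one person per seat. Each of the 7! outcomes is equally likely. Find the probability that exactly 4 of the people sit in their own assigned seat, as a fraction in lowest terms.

1/72

Favorable outcomes: C(7,4)·!3 = 35·2 = 70.
Total outcomes: 7! = 5040.
Probability = 70/5040 = 1/72.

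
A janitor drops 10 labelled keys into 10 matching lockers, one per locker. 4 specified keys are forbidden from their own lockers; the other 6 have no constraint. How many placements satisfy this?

Inclusion-exclusion on the 4 forbidden self-matches:
Σ_{j=0}^{4} (-1)^j C(4,j)(10-j)!
= C(4,0)·10! - C(4,1)·9! + C(4,2)·8! - C(4,3)·7! + C(4,4)·6!
= 3628800 - 1451520 + 241920 - 20160 + 720
= 2399760

2399760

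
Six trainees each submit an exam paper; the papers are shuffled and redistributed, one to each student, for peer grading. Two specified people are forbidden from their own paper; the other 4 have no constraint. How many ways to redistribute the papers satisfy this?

504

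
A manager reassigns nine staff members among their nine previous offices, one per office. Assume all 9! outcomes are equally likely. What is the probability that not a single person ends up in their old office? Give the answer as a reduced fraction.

Favorable outcomes: !9 = 133496.
Total outcomes: 9! = 362880.
Probability = 133496/362880 = 16687/45360.

16687/45360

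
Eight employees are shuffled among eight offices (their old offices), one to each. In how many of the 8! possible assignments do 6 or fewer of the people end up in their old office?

Sum C(8,i)·!(8-i) for i = 0..6:
  i=0: C(8,0)·!8 = 1·14833 = 14833
  i=1: C(8,1)·!7 = 8·1854 = 14832
  i=2: C(8,2)·!6 = 28·265 = 7420
  i=3: C(8,3)·!5 = 56·44 = 2464
  i=4: C(8,4)·!4 = 70·9 = 630
  i=5: C(8,5)·!3 = 56·2 = 112
  i=6: C(8,6)·!2 = 28·1 = 28
Total = 40319.

40319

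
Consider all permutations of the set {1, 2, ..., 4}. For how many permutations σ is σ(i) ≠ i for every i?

9

!4 = 4! · Σ_{k=0}^{4} (-1)^k/k!
= 4! - 4!/1! + 4!/2! - 4!/3! + 4!/4!
= 24 - 24 + 12 - 4 + 1
= 9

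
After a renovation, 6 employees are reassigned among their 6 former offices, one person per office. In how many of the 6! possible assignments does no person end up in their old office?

265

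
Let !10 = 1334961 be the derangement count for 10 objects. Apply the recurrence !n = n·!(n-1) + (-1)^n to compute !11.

!11 = 11·1334961 - 1 = 14684570.

14684570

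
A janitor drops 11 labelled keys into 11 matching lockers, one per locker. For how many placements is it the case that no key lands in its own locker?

The subfactorial !11 = [11!/e] (nearest integer).
11! = 39916800, and 39916800/e ≈ 14684570.08, so !11 = 14684570.

14684570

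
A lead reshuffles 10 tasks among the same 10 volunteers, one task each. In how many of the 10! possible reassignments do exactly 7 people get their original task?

240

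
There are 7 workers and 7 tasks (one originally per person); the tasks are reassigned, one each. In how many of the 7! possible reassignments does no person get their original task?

1854

The number of derangements of 7 is !7 = Σ_{k=0}^{7} (-1)^k·7!/k!
= 7! - 7!/1! + 7!/2! - 7!/3! + 7!/4! - 7!/5! + 7!/6! - 7!/7!
= 5040 - 5040 + 2520 - 840 + 210 - 42 + 7 - 1
= 1854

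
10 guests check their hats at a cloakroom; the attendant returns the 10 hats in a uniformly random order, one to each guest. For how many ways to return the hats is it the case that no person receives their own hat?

!10 = 10! · Σ_{k=0}^{10} (-1)^k/k!
= 10! - 10!/1! + 10!/2! - 10!/3! + 10!/4! - 10!/5! + 10!/6! - 10!/7! + 10!/8! - 10!/9! + 10!/10!
= 3628800 - 3628800 + 1814400 - 604800 + 151200 - 30240 + 5040 - 720 + 90 - 10 + 1
= 1334961

1334961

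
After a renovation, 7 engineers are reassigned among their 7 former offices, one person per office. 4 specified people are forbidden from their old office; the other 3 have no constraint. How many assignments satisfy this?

2790

Let A_j be the event that the j-th constrained one is fixed. By inclusion-exclusion over the 4 events:
Σ_{j=0}^{4} (-1)^j C(4,j)(7-j)!
= C(4,0)·7! - C(4,1)·6! + C(4,2)·5! - C(4,3)·4! + C(4,4)·3!
= 5040 - 2880 + 720 - 96 + 6
= 2790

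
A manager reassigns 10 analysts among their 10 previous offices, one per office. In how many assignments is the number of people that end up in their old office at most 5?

3626624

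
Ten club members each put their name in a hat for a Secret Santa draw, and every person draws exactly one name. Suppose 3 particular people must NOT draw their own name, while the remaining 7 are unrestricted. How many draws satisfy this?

2656080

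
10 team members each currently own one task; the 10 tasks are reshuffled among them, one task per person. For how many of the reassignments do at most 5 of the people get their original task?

3626624

# with exactly i fixed is C(10,i)·!(10-i); sum over i=0..5:
  i=0: C(10,0)·!10 = 1·1334961 = 1334961
  i=1: C(10,1)·!9 = 10·133496 = 1334960
  i=2: C(10,2)·!8 = 45·14833 = 667485
  i=3: C(10,3)·!7 = 120·1854 = 222480
  i=4: C(10,4)·!6 = 210·265 = 55650
  i=5: C(10,5)·!5 = 252·44 = 11088
Total = 3626624.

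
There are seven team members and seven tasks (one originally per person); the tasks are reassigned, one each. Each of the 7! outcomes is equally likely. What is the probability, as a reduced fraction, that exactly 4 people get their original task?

1/72

Favorable outcomes: C(7,4)·!3 = 35·2 = 70.
Total outcomes: 7! = 5040.
Probability = 70/5040 = 1/72.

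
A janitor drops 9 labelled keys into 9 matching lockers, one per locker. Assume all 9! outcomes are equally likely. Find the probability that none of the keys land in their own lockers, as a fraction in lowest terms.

Favorable outcomes: !9 = 133496.
Total outcomes: 9! = 362880.
Probability = 133496/362880 = 16687/45360.

16687/45360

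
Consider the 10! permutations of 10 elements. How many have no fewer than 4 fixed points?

68914

Sum C(10,i)·!(10-i) for i = 4..10:
  i=4: C(10,4)·!6 = 210·265 = 55650
  i=5: C(10,5)·!5 = 252·44 = 11088
  i=6: C(10,6)·!4 = 210·9 = 1890
  i=7: C(10,7)·!3 = 120·2 = 240
  i=8: C(10,8)·!2 = 45·1 = 45
  i=9: C(10,9)·!1 = 10·0 = 0
  i=10: C(10,10)·!0 = 1·1 = 1
Total = 68914.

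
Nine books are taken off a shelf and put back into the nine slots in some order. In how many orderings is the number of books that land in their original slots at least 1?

# with exactly i fixed is C(9,i)·!(9-i); sum over i=1..9:
  i=1: C(9,1)·!8 = 9·14833 = 133497
  i=2: C(9,2)·!7 = 36·1854 = 66744
  i=3: C(9,3)·!6 = 84·265 = 22260
  i=4: C(9,4)·!5 = 126·44 = 5544
  i=5: C(9,5)·!4 = 126·9 = 1134
  i=6: C(9,6)·!3 = 84·2 = 168
  i=7: C(9,7)·!2 = 36·1 = 36
  i=8: C(9,8)·!1 = 9·0 = 0
  i=9: C(9,9)·!0 = 1·1 = 1
Total = 229384.

229384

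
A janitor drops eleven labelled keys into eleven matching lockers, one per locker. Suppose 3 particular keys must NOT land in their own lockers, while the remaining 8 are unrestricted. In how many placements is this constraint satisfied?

30078720

Let A_j be the event that the j-th constrained one is fixed. By inclusion-exclusion over the 3 events:
Σ_{j=0}^{3} (-1)^j C(3,j)(11-j)!
= C(3,0)·11! - C(3,1)·10! + C(3,2)·9! - C(3,3)·8!
= 39916800 - 10886400 + 1088640 - 40320
= 30078720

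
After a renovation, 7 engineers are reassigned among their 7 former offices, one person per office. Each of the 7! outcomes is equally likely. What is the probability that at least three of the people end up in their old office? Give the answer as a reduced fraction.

Favorable outcomes: Σ_{i≥3} C(7,i)·!(7-i) = 35·9 + 35·2 + 21·1 + 7·0 + 1·1 = 407.
Total outcomes: 7! = 5040.
Probability = 407/5040 = 407/5040.

407/5040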